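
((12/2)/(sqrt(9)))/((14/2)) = 2/7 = 0.29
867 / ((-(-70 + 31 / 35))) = 12.54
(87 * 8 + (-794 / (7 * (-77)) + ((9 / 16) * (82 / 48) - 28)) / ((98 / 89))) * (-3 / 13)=-13646471859 / 87895808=-155.26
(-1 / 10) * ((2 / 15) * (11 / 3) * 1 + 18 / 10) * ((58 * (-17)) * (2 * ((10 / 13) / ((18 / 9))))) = 101558 / 585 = 173.60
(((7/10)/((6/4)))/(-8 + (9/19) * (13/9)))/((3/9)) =-133/695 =-0.19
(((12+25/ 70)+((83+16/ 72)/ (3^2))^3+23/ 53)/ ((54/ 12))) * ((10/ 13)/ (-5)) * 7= -633649400578/ 3295465641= -192.28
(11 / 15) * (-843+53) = -1738 / 3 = -579.33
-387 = -387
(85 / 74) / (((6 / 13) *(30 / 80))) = 2210 / 333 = 6.64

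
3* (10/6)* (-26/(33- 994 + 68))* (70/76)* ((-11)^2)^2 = 33308275/16967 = 1963.12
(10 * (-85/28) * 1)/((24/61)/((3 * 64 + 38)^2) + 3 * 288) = -0.04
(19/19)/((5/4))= 4/5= 0.80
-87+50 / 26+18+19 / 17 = -14577 / 221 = -65.96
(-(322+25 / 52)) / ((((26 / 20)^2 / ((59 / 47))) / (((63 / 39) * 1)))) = -519419775 / 1342367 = -386.94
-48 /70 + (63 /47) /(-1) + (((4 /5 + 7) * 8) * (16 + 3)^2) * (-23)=-518109.23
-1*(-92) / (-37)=-92 / 37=-2.49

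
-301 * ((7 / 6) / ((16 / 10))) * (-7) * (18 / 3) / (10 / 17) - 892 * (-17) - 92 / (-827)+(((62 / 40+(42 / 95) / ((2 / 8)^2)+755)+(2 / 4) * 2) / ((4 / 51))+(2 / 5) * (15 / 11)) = 280589324357 / 6913720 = 40584.42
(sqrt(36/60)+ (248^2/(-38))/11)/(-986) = 0.15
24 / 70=12 / 35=0.34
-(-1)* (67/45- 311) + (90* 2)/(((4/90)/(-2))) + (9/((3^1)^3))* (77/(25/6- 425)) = -8409.57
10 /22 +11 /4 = 141 /44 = 3.20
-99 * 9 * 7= -6237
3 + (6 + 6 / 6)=10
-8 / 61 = -0.13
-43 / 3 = -14.33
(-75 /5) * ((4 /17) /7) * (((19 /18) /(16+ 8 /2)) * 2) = -0.05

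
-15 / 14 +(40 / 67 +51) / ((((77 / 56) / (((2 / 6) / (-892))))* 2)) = -7444193 / 6902742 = -1.08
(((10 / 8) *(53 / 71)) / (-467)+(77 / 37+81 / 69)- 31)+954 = 104542867089 / 112866428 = 926.25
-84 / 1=-84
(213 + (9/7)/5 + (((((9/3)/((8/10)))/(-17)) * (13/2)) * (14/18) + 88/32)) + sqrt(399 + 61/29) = 4 * sqrt(21083)/29 + 3068657/14280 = 234.92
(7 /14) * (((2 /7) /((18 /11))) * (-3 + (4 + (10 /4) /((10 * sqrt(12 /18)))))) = 11 * sqrt(6) /1008 + 11 /126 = 0.11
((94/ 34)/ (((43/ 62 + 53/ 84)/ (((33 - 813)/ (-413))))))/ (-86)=-6818760/ 148751921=-0.05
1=1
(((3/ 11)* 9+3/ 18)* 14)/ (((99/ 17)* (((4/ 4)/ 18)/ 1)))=41174/ 363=113.43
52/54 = 26/27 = 0.96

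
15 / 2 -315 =-615 / 2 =-307.50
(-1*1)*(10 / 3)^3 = -1000 / 27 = -37.04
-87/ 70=-1.24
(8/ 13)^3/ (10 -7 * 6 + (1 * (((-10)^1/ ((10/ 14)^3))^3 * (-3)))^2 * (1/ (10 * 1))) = 4882812500/ 8049654847399635613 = 0.00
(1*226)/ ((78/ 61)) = 6893/ 39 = 176.74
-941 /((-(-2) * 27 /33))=-10351 /18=-575.06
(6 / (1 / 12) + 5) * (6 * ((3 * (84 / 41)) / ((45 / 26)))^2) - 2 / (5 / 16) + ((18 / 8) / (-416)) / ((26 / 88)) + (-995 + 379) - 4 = 1181796063909 / 227271200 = 5199.94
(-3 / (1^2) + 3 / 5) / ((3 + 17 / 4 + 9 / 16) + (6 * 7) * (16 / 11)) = -0.03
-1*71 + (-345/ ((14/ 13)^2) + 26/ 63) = -649261/ 1764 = -368.06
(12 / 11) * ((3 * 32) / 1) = 1152 / 11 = 104.73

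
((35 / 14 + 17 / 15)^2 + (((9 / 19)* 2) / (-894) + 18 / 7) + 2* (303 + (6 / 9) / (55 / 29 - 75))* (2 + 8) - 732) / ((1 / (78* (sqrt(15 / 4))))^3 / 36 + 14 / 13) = 4961.90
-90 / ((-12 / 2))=15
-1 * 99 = -99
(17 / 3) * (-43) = -731 / 3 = -243.67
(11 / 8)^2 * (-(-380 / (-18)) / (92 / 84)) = -80465 / 2208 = -36.44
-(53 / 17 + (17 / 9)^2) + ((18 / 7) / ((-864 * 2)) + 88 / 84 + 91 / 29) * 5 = 127329829 / 8944992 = 14.23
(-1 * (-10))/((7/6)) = 60/7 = 8.57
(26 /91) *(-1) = -2 /7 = -0.29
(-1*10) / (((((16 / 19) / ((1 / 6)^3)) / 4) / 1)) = -95 / 432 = -0.22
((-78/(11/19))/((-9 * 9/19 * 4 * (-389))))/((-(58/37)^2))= 6424717/777306024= 0.01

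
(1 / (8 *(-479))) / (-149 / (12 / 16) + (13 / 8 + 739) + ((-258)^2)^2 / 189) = -21 / 1886565354679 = -0.00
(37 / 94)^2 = 1369 / 8836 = 0.15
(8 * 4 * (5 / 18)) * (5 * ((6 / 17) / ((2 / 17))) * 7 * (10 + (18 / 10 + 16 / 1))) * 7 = 544880 / 3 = 181626.67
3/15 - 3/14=-1/70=-0.01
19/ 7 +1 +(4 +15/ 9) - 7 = 50/ 21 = 2.38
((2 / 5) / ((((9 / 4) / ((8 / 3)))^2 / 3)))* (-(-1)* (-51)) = -34816 / 405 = -85.97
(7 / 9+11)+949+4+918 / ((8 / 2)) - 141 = 18959 / 18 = 1053.28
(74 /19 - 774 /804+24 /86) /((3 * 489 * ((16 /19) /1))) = 351547 /135245664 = 0.00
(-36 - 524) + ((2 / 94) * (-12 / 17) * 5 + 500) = -48000 / 799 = -60.08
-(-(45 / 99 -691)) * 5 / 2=-18990 / 11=-1726.36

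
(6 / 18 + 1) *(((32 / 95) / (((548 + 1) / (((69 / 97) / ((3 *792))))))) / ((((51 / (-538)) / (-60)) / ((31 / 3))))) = 24550016 / 15325840629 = 0.00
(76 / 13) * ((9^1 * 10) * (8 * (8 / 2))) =218880 / 13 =16836.92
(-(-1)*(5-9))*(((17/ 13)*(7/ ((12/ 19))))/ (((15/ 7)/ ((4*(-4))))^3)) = 3176542208/ 131625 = 24133.27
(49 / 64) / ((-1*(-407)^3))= 49 / 4314825152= 0.00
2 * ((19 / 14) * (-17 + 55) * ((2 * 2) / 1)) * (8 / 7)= 23104 / 49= 471.51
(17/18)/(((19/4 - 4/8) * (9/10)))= 20/81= 0.25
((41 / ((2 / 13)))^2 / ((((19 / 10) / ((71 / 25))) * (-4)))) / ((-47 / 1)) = 564.68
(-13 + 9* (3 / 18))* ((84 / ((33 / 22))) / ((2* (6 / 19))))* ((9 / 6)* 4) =-6118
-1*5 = -5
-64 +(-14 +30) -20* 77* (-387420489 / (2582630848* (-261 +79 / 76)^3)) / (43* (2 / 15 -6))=-183521524323841559157279 / 3823365094232090504398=-48.00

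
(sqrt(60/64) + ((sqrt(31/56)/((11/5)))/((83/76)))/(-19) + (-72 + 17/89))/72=-6391/6408 - 5 * sqrt(434)/460152 + sqrt(15)/288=-0.98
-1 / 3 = -0.33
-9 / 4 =-2.25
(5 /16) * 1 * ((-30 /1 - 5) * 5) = -875 /16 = -54.69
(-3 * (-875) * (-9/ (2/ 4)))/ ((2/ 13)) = -307125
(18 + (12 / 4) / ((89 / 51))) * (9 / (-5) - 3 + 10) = 9126 / 89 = 102.54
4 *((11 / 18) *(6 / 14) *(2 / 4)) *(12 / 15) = 44 / 105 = 0.42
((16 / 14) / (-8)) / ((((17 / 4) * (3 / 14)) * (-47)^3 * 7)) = 8 / 37064811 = 0.00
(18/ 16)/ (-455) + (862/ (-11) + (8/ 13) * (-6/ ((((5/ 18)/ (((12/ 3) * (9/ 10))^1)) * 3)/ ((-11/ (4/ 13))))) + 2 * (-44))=80855553/ 200200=403.87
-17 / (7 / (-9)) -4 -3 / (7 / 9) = 14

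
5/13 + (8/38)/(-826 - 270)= 26017/67678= 0.38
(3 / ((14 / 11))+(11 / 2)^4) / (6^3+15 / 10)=102751 / 24360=4.22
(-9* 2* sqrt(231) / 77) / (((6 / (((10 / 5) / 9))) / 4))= -8* sqrt(231) / 231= -0.53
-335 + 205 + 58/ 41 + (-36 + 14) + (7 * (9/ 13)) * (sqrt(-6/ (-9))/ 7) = -6174/ 41 + 3 * sqrt(6)/ 13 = -150.02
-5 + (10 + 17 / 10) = 6.70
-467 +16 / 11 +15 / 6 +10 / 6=-30451 / 66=-461.38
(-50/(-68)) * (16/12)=50/51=0.98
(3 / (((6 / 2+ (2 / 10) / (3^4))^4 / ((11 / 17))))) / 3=295946206875 / 37169200627712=0.01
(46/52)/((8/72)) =207/26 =7.96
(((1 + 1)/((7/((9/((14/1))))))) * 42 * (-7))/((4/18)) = -243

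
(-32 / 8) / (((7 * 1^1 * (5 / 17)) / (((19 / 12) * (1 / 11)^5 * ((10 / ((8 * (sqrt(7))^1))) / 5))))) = -323 * sqrt(7) / 473489940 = -0.00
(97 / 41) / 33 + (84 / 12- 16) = -12080 / 1353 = -8.93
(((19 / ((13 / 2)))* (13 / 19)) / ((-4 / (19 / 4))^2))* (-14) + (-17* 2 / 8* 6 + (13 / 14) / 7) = -64.85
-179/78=-2.29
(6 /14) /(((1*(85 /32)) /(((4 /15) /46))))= 64 /68425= 0.00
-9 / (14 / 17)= -153 / 14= -10.93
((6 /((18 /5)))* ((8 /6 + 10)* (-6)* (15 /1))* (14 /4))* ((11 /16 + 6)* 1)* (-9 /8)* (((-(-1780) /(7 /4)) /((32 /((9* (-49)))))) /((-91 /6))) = 34422073875 /832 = 41372684.95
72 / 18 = 4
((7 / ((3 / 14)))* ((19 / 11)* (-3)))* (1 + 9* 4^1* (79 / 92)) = -1366708 / 253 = -5402.01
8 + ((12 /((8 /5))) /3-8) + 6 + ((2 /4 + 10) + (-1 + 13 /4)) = 85 /4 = 21.25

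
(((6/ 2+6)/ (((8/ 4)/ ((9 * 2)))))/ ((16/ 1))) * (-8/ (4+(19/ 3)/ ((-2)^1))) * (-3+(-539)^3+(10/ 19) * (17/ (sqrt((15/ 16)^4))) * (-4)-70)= 3614901681852/ 475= 7610319330.21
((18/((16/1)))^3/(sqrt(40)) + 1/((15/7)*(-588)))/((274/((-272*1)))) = 34/43155 - 12393*sqrt(10)/175360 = -0.22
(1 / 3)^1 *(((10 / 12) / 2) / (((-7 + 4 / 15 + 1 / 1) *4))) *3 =-25 / 1376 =-0.02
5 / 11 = 0.45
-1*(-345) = 345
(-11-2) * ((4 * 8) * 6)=-2496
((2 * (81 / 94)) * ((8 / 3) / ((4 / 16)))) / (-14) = -432 / 329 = -1.31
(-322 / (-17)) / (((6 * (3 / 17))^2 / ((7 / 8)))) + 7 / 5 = 104867 / 6480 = 16.18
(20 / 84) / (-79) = -5 / 1659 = -0.00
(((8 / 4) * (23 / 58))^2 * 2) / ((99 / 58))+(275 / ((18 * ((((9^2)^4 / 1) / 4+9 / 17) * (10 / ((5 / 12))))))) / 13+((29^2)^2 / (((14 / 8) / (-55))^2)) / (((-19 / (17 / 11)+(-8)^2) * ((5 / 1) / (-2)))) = -25431487388592233711147599 / 4705551267778837476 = -5404571.31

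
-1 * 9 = -9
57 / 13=4.38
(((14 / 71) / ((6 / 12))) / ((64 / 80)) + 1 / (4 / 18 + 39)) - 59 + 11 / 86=-125776485 / 2155418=-58.35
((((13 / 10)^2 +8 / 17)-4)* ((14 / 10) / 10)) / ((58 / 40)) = -21889 / 123250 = -0.18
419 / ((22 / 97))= 40643 / 22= 1847.41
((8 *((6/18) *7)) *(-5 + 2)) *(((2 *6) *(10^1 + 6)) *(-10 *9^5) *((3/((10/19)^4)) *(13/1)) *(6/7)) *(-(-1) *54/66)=3111619944820608/1375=2262996323505.90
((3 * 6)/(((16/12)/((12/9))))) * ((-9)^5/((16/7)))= -3720087/8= -465010.88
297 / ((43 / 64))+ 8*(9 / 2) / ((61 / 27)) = 1201284 / 2623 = 457.98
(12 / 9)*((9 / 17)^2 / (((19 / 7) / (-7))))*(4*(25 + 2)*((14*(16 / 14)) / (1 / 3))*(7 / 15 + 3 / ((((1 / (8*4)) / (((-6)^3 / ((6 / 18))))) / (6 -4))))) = 621595683.93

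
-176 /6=-88 /3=-29.33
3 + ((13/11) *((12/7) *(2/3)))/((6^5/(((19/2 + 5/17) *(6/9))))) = 1272829/424116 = 3.00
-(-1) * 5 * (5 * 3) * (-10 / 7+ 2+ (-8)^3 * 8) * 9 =-19350900 / 7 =-2764414.29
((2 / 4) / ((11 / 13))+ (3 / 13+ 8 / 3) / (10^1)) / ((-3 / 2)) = -3778 / 6435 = -0.59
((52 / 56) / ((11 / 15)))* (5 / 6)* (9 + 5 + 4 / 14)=8125 / 539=15.07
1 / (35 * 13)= 1 / 455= 0.00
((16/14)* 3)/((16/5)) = 15/14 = 1.07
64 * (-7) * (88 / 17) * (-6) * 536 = 126787584 / 17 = 7458093.18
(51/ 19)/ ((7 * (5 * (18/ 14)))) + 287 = 81812/ 285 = 287.06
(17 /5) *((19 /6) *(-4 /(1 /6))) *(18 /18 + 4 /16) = -323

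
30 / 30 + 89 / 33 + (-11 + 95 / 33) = -146 / 33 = -4.42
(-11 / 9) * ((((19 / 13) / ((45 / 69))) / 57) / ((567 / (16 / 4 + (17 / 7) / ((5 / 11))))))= -27577 / 34827975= -0.00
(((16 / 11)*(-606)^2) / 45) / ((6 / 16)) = 5222912 / 165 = 31654.01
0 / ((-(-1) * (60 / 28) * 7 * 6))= 0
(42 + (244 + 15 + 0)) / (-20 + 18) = -301 / 2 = -150.50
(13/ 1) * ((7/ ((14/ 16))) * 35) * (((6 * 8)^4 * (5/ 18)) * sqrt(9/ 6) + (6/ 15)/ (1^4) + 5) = 6573713319.12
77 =77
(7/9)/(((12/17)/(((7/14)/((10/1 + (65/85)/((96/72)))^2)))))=68782/13957947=0.00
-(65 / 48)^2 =-4225 / 2304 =-1.83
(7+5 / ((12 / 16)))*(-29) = -1189 / 3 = -396.33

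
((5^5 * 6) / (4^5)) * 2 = 9375 / 256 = 36.62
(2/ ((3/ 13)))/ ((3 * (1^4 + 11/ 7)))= 91/ 81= 1.12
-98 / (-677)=98 / 677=0.14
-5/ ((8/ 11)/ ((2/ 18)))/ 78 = -55/ 5616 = -0.01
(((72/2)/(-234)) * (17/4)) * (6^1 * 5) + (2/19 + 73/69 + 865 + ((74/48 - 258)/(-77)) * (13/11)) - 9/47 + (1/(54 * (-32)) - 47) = 313923064703063/390795717312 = 803.29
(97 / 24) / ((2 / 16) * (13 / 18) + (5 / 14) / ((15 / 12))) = 4074 / 379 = 10.75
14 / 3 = 4.67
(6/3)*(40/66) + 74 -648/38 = 36466/627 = 58.16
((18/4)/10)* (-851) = -7659/20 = -382.95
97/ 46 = 2.11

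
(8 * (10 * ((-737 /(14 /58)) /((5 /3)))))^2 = 21479163616.65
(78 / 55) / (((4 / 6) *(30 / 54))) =3.83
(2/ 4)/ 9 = 1/ 18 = 0.06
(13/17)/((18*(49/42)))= 13/357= 0.04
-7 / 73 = -0.10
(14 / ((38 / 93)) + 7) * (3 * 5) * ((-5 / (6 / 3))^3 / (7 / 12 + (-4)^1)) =2205000 / 779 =2830.55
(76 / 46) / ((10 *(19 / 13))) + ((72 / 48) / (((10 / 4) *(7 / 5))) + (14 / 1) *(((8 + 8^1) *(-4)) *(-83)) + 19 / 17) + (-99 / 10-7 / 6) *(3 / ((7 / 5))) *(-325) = 1123221037 / 13685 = 82076.80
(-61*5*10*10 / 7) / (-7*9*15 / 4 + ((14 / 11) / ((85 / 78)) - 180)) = 114070000 / 10866849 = 10.50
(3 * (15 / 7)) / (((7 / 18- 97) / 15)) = -12150 / 12173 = -1.00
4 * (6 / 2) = 12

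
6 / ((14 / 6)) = 2.57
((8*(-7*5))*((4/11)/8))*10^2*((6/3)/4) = -636.36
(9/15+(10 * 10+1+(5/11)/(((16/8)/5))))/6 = 3767/220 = 17.12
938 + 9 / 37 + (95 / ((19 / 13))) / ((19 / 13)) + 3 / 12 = 2764103 / 2812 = 982.97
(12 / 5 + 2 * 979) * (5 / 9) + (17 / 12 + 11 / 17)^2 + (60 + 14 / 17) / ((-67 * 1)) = 3046081931 / 2788272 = 1092.46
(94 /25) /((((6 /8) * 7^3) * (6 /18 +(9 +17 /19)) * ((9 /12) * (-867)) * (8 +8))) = -1786 /13002984225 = -0.00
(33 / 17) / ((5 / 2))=66 / 85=0.78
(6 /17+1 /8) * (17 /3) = 2.71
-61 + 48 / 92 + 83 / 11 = -13392 / 253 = -52.93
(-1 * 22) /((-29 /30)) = 660 /29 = 22.76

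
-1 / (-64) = 1 / 64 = 0.02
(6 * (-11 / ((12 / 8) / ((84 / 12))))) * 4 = -1232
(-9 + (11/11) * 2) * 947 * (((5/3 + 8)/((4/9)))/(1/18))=-5190507/2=-2595253.50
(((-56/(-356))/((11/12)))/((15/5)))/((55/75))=840/10769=0.08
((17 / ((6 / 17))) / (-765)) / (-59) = 17 / 15930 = 0.00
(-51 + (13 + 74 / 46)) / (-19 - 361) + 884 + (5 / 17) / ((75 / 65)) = 394190467 / 445740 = 884.35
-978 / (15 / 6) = -1956 / 5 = -391.20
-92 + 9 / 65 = -5971 / 65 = -91.86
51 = 51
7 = 7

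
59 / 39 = 1.51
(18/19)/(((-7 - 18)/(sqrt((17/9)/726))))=-sqrt(102)/5225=-0.00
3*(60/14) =90/7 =12.86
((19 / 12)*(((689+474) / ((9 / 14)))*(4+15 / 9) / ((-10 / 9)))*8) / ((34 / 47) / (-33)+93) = -2718947462 / 2163135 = -1256.95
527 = 527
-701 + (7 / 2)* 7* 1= -1353 / 2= -676.50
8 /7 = 1.14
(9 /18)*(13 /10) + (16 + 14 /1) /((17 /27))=16421 /340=48.30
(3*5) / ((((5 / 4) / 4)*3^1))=16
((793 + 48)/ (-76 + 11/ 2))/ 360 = -841/ 25380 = -0.03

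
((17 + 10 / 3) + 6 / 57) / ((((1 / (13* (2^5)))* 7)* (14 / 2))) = 484640 / 2793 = 173.52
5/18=0.28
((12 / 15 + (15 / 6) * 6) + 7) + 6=28.80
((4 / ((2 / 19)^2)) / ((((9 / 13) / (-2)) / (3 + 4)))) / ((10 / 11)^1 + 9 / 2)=-206492 / 153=-1349.62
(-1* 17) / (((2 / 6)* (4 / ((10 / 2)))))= -255 / 4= -63.75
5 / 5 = 1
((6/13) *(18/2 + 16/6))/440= 7/572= 0.01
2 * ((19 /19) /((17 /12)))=24 /17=1.41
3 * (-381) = -1143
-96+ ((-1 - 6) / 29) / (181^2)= -91206631 / 950069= -96.00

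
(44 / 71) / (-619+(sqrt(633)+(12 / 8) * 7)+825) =38104 / 13131947 - 176 * sqrt(633) / 13131947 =0.00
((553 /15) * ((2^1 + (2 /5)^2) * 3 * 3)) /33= 29862 /1375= 21.72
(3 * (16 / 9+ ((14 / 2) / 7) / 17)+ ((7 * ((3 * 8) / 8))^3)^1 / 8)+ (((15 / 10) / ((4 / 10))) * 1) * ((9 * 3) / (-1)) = 433249 / 408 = 1061.88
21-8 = 13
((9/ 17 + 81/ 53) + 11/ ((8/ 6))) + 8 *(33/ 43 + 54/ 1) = 69496767/ 154972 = 448.45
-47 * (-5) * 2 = 470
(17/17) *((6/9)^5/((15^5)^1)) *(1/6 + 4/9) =176/1660753125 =0.00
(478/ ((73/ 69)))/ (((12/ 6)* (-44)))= -16491/ 3212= -5.13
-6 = -6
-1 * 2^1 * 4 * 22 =-176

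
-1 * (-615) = 615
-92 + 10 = -82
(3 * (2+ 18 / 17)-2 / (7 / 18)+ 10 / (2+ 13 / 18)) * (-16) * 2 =-205440 / 833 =-246.63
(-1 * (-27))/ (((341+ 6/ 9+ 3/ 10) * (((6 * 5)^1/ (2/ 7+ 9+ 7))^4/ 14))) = 42224004/ 439854625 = 0.10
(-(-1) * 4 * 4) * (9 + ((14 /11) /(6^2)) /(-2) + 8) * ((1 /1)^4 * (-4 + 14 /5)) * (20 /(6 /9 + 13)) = -215200 /451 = -477.16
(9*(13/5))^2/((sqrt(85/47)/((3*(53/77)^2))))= 115357203*sqrt(3995)/12599125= 578.71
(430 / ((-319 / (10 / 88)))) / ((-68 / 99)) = 9675 / 43384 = 0.22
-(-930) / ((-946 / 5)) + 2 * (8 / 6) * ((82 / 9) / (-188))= -3027997 / 600237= -5.04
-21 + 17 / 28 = -20.39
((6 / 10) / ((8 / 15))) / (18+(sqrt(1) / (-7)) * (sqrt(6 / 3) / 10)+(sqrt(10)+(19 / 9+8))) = 2835 / (4 * (-9 * sqrt(2)+630 * sqrt(10)+17710)) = 0.04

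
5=5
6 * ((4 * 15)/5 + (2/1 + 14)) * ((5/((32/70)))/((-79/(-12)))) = 22050/79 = 279.11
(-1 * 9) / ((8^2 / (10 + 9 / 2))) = -261 / 128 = -2.04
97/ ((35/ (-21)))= -291/ 5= -58.20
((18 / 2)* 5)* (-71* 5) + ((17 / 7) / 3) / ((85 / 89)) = -1677286 / 105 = -15974.15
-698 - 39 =-737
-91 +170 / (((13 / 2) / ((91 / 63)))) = -53.22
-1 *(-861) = 861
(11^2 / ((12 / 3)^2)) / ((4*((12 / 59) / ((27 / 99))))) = 649 / 256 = 2.54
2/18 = 1/9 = 0.11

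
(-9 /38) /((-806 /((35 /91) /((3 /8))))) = 30 /99541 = 0.00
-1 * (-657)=657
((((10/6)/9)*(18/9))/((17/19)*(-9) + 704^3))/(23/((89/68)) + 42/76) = 642580/10972431839916801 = 0.00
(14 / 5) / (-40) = -7 / 100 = -0.07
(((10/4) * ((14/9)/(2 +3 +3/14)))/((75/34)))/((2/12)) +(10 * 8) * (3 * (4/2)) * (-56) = -88294136/3285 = -26877.97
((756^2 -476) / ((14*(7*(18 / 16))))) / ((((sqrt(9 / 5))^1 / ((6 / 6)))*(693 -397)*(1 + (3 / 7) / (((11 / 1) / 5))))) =10.92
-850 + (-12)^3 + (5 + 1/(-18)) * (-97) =-55037/18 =-3057.61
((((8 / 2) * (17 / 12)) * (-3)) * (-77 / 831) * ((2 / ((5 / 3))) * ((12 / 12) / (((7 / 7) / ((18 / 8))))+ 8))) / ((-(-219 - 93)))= 53669 / 864240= 0.06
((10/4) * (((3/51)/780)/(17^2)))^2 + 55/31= 129230613420511/72839073018816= 1.77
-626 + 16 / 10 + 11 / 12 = -37409 / 60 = -623.48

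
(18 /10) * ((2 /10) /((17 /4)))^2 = 144 /36125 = 0.00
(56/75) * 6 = 112/25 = 4.48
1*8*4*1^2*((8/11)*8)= 2048/11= 186.18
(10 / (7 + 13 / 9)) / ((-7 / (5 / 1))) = -225 / 266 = -0.85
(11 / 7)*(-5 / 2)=-55 / 14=-3.93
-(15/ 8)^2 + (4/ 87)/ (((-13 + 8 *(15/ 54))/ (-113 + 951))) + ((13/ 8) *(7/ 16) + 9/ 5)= -8244599/ 1800320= -4.58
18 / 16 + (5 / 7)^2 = 641 / 392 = 1.64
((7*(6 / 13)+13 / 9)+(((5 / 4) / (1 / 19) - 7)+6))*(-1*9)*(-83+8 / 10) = 1055037 / 52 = 20289.17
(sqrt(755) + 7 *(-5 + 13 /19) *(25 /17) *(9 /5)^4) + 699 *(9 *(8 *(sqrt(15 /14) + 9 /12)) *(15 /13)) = 103223.13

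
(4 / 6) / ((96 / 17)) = 17 / 144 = 0.12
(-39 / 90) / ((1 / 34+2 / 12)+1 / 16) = -1768 / 1055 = -1.68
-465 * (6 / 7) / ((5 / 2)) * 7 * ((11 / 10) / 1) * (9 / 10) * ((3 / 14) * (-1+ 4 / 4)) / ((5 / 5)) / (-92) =0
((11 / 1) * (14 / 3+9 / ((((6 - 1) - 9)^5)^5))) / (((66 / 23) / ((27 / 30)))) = 362539770003324307 / 22517998136852480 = 16.10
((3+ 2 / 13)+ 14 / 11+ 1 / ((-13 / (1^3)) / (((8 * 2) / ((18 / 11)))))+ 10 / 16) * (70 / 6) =50.16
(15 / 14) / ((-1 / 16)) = -120 / 7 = -17.14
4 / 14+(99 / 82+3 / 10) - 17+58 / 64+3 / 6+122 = 4968511 / 45920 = 108.20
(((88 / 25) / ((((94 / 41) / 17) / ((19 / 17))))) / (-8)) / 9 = -8569 / 21150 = -0.41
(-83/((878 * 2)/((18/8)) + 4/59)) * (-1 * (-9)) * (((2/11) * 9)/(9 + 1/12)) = -21419478/124231987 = -0.17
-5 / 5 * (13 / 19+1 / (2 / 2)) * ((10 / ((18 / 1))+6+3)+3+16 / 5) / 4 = -5672 / 855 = -6.63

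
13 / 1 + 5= 18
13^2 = 169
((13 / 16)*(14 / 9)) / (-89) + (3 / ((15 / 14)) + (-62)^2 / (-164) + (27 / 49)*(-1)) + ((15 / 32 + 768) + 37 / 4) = 194782391807 / 257473440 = 756.51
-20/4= -5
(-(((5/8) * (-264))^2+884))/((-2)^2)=-28109/4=-7027.25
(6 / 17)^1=6 / 17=0.35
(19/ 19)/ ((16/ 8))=1/ 2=0.50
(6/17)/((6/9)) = 9/17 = 0.53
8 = 8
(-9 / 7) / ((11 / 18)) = -162 / 77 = -2.10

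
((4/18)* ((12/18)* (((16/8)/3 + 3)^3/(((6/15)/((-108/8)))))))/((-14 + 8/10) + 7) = 33275/837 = 39.76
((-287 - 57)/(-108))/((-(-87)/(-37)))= -3182/2349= -1.35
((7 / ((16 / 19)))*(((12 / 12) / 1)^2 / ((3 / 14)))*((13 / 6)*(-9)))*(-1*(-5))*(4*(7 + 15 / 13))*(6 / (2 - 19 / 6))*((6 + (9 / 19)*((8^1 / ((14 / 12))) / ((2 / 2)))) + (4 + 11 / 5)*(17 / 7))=15419502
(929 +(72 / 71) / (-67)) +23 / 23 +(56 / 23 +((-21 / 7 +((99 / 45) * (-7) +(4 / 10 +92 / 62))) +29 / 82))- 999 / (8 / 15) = -1064506887737 / 1112491048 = -956.87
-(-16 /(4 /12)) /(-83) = -48 /83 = -0.58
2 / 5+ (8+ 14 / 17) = 784 / 85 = 9.22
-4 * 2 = -8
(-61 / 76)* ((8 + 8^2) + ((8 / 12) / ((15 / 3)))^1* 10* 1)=-3355 / 57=-58.86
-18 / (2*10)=-9 / 10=-0.90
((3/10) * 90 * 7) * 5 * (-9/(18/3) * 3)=-8505/2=-4252.50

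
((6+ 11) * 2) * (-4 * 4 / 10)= -272 / 5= -54.40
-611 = -611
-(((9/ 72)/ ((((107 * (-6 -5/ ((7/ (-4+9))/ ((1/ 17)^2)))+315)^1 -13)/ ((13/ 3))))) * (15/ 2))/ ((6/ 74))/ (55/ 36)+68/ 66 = 2632433/ 2337060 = 1.13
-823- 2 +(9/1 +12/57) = -15500/19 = -815.79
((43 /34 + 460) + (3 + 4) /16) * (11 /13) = 1381413 /3536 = 390.67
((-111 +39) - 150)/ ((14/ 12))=-1332/ 7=-190.29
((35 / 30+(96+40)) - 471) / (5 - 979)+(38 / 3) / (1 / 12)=890291 / 5844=152.34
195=195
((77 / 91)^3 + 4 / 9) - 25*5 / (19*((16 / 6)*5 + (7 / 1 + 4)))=21388954 / 27425151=0.78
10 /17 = 0.59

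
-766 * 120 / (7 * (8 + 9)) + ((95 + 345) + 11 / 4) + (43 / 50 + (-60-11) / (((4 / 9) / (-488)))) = 77629.17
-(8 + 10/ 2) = -13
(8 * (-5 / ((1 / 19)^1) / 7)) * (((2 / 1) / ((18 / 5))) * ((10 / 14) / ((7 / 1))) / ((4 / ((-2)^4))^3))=-1216000 / 3087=-393.91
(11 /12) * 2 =11 /6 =1.83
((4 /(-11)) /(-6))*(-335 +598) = 526 /33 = 15.94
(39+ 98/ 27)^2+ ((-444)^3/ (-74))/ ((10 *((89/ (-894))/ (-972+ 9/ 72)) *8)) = 18730014991873/ 129762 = 144341294.00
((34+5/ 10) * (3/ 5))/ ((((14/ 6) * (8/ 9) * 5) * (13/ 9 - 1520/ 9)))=-50301/ 4219600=-0.01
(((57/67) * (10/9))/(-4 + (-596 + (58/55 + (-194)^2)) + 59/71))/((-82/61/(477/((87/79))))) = -94749611825/11521894138209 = -0.01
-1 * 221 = -221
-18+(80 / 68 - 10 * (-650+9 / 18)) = 110129 / 17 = 6478.18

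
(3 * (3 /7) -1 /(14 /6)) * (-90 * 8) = -4320 /7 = -617.14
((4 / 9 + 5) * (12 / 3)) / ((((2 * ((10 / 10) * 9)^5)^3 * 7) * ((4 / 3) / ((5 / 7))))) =5 / 4941387170271576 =0.00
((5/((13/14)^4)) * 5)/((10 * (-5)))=-19208/28561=-0.67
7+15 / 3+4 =16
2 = 2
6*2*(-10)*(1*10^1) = -1200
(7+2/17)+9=274/17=16.12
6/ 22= 3/ 11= 0.27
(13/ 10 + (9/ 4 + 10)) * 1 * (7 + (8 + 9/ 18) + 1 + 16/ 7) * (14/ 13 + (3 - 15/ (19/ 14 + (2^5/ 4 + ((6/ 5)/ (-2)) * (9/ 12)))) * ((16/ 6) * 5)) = 10758588077/ 2269540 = 4740.43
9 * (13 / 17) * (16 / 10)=936 / 85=11.01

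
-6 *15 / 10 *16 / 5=-144 / 5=-28.80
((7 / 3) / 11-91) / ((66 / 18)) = -2996 / 121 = -24.76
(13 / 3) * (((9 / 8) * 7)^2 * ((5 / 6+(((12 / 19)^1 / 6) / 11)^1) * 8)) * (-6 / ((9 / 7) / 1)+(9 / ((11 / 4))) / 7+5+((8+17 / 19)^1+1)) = 13545919023 / 698896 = 19381.88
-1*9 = -9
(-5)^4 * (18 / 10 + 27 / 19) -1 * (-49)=39181 / 19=2062.16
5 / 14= 0.36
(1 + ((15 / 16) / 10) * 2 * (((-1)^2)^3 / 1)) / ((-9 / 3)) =-19 / 48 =-0.40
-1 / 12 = -0.08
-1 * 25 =-25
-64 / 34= -32 / 17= -1.88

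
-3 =-3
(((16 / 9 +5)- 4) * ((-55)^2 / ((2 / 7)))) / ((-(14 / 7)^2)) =-529375 / 72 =-7352.43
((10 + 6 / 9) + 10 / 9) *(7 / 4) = 371 / 18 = 20.61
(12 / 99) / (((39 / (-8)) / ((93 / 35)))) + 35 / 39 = 4161 / 5005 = 0.83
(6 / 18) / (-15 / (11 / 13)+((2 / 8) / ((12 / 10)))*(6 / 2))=-88 / 4515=-0.02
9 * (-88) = -792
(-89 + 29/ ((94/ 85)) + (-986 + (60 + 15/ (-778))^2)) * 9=652610547045/ 28448348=22940.19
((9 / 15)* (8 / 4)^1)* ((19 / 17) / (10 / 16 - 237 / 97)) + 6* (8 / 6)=871016 / 119935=7.26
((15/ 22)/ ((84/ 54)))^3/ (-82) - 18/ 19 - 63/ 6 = -11.45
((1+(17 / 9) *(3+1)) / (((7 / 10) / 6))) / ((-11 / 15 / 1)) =-100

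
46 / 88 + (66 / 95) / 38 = 42967 / 79420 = 0.54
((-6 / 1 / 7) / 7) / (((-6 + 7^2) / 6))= -36 / 2107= -0.02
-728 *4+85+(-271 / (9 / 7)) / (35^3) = -155838646 / 55125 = -2827.00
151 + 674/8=235.25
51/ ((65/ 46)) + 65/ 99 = 236479/ 6435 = 36.75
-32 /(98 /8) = -128 /49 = -2.61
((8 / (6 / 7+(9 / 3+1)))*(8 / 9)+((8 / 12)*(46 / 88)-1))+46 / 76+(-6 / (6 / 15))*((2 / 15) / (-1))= 109291 / 31977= 3.42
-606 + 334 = -272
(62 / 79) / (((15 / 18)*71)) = 372 / 28045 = 0.01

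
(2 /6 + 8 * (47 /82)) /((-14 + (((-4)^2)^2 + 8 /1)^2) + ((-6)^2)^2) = 0.00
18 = 18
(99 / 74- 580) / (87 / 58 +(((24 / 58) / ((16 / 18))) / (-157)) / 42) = -2729496182 / 7075029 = -385.79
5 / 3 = 1.67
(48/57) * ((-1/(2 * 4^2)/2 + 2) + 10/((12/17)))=3101/228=13.60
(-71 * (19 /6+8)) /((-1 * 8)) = 4757 /48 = 99.10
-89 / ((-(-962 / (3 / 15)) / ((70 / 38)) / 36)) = -11214 / 9139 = -1.23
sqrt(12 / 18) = 0.82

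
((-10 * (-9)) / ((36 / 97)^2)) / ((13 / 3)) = 150.79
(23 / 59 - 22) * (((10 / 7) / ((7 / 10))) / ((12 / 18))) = -191250 / 2891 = -66.15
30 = 30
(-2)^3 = -8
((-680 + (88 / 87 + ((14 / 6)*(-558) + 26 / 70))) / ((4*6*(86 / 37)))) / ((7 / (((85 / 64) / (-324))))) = 3793485791 / 182452580352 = 0.02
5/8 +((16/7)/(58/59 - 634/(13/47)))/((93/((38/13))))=357488479/572010264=0.62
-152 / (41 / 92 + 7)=-13984 / 685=-20.41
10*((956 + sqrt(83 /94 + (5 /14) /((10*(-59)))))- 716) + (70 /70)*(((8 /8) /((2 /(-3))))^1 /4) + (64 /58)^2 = 5*sqrt(1329867021) /19411 + 16152869 /6728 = 2410.24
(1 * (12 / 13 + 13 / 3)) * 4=820 / 39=21.03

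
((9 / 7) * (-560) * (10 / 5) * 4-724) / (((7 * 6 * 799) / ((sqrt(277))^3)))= -898034 * sqrt(277) / 16779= -890.77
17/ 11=1.55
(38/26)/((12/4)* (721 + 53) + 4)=0.00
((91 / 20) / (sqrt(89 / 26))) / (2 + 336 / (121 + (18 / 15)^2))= 278551 * sqrt(2314) / 25849160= 0.52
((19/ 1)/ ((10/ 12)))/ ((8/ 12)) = 34.20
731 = 731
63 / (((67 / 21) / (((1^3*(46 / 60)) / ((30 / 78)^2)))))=1714167 / 16750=102.34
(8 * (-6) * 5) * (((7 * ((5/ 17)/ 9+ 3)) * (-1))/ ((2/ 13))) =1688960/ 51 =33116.86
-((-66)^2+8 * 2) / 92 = -47.52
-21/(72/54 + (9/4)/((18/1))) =-72/5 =-14.40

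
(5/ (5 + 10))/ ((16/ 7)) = 0.15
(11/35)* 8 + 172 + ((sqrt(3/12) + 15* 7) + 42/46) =452293/1610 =280.93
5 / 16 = 0.31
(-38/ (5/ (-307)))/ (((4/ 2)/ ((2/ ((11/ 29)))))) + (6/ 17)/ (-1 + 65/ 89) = 23000457/ 3740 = 6149.85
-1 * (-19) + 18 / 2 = 28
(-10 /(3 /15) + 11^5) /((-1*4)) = -161001 /4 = -40250.25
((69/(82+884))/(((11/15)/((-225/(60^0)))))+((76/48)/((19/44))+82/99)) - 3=-2573/126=-20.42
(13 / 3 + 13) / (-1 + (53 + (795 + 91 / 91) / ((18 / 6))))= 13 / 238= 0.05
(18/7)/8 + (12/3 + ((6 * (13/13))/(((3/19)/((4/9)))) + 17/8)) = 11761/504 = 23.34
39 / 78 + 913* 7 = 12783 / 2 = 6391.50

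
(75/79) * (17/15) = 85/79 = 1.08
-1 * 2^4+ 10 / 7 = -14.57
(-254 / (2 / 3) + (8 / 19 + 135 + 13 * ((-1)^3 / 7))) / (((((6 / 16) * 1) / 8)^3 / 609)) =-250180009984 / 171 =-1463040994.06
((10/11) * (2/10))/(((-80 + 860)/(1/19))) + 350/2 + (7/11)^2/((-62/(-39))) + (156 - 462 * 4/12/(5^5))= 2876820647761/8685909375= 331.21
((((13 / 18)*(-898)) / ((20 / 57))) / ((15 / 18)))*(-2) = 110903 / 25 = 4436.12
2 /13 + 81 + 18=1289 /13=99.15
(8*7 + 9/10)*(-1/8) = -569/80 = -7.11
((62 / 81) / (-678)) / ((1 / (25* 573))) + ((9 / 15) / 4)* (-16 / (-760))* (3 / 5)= -703036373 / 43476750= -16.17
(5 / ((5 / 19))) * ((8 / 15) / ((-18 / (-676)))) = 51376 / 135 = 380.56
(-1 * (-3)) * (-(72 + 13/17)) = -3711/17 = -218.29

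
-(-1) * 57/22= 57/22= 2.59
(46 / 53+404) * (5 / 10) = 10729 / 53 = 202.43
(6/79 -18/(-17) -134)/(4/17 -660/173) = 15434887/415856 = 37.12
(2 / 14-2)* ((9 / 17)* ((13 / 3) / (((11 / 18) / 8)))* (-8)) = 584064 / 1309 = 446.19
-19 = -19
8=8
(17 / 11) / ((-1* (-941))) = 17 / 10351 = 0.00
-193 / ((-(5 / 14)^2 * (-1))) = -37828 / 25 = -1513.12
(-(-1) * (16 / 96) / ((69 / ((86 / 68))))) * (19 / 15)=817 / 211140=0.00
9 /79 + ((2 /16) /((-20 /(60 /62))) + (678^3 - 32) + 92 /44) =134335406245009 /431024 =311665722.20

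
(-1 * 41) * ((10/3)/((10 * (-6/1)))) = 41/18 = 2.28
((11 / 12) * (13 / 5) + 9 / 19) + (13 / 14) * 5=59849 / 7980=7.50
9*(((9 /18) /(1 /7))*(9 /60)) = 189 /40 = 4.72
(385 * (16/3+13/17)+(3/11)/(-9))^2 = 1734668116624/314721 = 5511764.76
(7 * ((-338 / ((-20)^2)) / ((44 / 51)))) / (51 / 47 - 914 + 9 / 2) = 166803 / 22101200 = 0.01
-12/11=-1.09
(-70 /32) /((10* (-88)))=7 /2816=0.00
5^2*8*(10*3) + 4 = 6004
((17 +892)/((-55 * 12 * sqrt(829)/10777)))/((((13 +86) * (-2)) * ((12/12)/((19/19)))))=2.60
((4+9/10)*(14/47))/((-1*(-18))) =343/4230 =0.08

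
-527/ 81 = -6.51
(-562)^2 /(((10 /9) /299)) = 424968102 /5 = 84993620.40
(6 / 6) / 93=1 / 93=0.01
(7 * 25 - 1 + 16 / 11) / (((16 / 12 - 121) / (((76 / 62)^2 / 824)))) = -1045095 / 390883867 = -0.00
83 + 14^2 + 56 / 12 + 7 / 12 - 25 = 1037 / 4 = 259.25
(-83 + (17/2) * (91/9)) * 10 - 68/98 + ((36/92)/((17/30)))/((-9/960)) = -7743311/172431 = -44.91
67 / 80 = 0.84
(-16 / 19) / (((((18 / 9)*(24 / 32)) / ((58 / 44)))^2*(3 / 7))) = -94192 / 62073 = -1.52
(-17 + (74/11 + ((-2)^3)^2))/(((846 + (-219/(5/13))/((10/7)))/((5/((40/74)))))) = 182225/164054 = 1.11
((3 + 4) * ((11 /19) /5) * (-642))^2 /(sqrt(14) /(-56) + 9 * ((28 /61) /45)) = 36372333778704 * sqrt(14) /29815351 + 934947858442752 /149076755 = 10836108.66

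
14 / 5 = 2.80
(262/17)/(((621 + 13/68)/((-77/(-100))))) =20174/1056025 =0.02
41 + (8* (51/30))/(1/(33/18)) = 989/15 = 65.93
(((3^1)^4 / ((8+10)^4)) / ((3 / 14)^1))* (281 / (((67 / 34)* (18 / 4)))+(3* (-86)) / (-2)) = 678265 / 1172232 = 0.58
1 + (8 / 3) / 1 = 11 / 3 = 3.67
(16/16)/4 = 1/4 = 0.25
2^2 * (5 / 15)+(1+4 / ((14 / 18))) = 157 / 21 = 7.48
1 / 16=0.06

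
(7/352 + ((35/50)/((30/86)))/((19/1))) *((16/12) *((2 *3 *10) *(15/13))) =62951/5434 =11.58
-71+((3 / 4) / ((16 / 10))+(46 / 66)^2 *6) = -785435 / 11616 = -67.62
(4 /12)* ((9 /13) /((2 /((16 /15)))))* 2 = 16 /65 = 0.25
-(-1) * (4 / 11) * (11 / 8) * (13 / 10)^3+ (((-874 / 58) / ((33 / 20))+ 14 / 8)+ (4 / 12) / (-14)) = -28171599 / 4466000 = -6.31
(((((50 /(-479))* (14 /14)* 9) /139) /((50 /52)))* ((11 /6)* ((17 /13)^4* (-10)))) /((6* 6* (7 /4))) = 18374620 /3071847597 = 0.01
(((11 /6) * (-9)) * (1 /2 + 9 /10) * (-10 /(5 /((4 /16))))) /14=33 /40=0.82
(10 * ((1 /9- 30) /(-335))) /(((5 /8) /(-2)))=-8608 /3015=-2.86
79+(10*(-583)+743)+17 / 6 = -5005.17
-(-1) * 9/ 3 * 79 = 237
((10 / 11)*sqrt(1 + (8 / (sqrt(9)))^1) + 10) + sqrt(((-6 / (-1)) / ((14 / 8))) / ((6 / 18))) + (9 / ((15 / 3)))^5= 10*sqrt(33) / 33 + 6*sqrt(14) / 7 + 90299 / 3125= 33.84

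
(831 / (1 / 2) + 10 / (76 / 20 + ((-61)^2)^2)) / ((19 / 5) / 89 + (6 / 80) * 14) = 5120124180041 / 3366271017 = 1521.01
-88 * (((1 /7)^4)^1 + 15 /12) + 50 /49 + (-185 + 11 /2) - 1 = -1390257 /4802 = -289.52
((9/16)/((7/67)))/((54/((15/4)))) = 335/896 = 0.37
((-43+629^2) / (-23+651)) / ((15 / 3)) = 197799 / 1570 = 125.99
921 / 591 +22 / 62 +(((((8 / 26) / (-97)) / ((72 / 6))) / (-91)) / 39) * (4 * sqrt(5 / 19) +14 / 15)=4 * sqrt(95) / 255091473 +336145362274 / 175696649505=1.91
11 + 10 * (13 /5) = 37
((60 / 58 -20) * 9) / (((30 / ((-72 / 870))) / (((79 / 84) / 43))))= 2607 / 253141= 0.01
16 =16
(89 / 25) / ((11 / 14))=4.53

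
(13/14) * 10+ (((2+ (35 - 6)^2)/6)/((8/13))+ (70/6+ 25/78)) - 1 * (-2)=1098925/4368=251.59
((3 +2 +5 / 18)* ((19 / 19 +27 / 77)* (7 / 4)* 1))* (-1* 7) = -8645 / 99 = -87.32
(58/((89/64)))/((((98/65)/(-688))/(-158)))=13114050560/4361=3007120.06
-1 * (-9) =9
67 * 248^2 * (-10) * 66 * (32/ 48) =-1813137920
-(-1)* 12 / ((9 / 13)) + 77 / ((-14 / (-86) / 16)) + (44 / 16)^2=364459 / 48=7592.90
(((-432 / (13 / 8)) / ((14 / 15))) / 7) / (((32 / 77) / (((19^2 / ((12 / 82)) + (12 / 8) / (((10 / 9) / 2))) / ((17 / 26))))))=-369807.43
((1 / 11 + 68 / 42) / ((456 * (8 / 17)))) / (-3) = -6715 / 2528064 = -0.00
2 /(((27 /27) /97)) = 194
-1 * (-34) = 34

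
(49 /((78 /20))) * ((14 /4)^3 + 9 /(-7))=81515 /156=522.53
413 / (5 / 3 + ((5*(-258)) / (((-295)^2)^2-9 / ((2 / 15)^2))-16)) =-7506704637705 / 260523247181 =-28.81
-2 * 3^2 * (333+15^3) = -66744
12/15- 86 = -426/5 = -85.20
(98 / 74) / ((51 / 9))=147 / 629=0.23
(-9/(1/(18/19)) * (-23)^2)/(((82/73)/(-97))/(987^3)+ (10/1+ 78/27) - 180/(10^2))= -2917337961898325070/7172287494516397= -406.75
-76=-76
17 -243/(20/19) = -4277/20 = -213.85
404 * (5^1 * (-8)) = -16160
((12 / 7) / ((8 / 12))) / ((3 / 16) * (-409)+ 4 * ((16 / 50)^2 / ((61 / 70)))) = -2196000 / 65089717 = -0.03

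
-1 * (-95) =95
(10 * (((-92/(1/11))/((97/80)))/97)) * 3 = -2428800/9409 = -258.14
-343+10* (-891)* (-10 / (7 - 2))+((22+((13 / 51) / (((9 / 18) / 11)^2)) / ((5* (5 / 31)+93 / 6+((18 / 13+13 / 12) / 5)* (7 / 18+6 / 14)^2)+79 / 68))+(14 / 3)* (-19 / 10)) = 870978103533968 / 49778525535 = 17497.07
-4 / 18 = -2 / 9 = -0.22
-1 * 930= -930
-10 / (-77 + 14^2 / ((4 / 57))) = -5 / 1358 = -0.00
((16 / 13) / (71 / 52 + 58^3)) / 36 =16 / 91313055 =0.00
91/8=11.38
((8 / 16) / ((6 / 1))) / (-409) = -1 / 4908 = -0.00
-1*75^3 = -421875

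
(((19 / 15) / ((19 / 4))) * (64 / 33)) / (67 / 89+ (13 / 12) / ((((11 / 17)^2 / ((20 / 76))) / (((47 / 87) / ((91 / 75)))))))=3866627072 / 7895028945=0.49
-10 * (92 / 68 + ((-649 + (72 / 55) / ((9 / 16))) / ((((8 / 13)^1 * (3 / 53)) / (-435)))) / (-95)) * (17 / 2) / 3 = 4027033193 / 1672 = 2408512.68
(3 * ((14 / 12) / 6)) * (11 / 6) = 77 / 72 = 1.07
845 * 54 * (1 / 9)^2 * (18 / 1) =10140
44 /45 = 0.98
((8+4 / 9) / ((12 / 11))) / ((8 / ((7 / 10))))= 1463 / 2160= 0.68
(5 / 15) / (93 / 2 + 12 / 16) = 4 / 567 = 0.01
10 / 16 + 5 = 5.62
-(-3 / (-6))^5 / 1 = -1 / 32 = -0.03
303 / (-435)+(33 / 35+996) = 996.25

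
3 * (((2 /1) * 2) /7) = 12 /7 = 1.71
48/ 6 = 8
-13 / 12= -1.08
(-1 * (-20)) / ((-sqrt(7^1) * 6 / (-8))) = 80 * sqrt(7) / 21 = 10.08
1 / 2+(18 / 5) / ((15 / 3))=1.22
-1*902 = -902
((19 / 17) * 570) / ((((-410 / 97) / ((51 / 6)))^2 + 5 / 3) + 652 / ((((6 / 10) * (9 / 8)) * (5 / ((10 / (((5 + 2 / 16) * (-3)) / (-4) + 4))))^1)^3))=107835883068257761734 / 6272905491098007251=17.19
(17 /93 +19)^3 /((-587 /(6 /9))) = -11355716608 /1416472677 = -8.02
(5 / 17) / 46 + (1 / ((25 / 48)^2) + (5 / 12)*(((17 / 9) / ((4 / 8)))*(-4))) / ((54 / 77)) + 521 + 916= 510677609381 / 356298750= 1433.28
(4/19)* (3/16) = 3/76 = 0.04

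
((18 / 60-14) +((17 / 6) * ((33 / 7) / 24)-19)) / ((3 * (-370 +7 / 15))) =0.03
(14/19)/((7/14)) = 28/19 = 1.47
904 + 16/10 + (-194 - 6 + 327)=5163/5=1032.60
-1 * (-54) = 54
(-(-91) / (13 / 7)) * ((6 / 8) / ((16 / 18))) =1323 / 32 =41.34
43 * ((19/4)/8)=817/32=25.53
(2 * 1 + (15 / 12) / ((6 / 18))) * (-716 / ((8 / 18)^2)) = -333477 / 16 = -20842.31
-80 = -80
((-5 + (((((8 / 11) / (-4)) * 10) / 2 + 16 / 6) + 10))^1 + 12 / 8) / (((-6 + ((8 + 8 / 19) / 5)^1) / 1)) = -10355 / 5412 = -1.91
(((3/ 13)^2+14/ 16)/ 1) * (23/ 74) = 28865/ 100048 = 0.29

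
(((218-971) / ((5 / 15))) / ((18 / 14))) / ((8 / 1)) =-1757 / 8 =-219.62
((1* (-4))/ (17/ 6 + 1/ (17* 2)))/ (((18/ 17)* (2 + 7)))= -289/ 1971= -0.15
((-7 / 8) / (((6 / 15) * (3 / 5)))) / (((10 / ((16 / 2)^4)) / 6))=-8960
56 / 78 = 28 / 39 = 0.72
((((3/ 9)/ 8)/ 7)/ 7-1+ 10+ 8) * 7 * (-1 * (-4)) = 19993/ 42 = 476.02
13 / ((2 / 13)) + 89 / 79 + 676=120337 / 158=761.63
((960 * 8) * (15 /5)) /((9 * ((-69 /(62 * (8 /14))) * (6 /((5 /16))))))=-99200 /1449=-68.46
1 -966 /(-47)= 1013 /47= 21.55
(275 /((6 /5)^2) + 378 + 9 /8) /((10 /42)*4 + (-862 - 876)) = -287329 /875472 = -0.33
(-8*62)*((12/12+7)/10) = -1984/5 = -396.80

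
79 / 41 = 1.93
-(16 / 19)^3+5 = 30199 / 6859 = 4.40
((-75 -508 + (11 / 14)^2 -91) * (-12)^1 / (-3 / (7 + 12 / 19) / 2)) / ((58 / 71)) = -46853965 / 931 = -50326.49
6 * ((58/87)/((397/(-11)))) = -0.11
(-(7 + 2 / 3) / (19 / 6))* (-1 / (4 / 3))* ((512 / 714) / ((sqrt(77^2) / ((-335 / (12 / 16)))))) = -7.55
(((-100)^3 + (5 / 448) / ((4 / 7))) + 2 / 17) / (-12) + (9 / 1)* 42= 4371740075 / 52224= 83711.32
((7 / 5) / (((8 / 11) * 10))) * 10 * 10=77 / 4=19.25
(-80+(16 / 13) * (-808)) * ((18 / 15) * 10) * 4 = -670464 / 13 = -51574.15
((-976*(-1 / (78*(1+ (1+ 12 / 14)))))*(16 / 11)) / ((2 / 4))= 27328 / 2145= 12.74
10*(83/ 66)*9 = 1245/ 11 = 113.18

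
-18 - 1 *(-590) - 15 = 557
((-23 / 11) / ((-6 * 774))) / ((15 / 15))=23 / 51084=0.00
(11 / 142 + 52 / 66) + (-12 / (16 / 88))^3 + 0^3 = -1347202201 / 4686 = -287495.13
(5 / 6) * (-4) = -3.33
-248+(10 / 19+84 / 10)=-22712 / 95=-239.07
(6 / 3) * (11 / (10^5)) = 11 / 50000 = 0.00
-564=-564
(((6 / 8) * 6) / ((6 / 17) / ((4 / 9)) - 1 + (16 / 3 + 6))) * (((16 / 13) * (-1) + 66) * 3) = 1159434 / 14755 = 78.58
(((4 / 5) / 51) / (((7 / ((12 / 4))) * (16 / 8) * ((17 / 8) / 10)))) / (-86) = -16 / 86989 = -0.00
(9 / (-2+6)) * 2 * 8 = 36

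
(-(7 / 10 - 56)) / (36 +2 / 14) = 3871 / 2530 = 1.53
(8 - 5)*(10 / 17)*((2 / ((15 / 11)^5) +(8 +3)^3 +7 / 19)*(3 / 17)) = 38430539876 / 92660625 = 414.75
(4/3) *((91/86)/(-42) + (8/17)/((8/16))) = 8035/6579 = 1.22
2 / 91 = 0.02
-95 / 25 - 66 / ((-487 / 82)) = 7.31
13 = 13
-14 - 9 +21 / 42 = -45 / 2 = -22.50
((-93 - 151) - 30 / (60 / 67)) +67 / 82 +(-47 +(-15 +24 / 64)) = -110965 / 328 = -338.31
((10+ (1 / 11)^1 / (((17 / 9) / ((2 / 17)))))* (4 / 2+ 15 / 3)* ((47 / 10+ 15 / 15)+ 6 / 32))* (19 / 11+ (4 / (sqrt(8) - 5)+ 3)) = 4352145504 / 2972365 - 52435488* sqrt(2) / 270215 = 1189.77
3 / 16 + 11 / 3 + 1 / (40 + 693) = 135653 / 35184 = 3.86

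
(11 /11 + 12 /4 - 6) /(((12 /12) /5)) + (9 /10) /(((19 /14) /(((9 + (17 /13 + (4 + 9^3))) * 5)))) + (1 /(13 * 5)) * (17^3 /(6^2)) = 109227167 /44460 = 2456.75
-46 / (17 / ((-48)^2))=-105984 / 17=-6234.35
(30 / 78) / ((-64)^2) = 5 / 53248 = 0.00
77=77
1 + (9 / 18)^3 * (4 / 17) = 35 / 34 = 1.03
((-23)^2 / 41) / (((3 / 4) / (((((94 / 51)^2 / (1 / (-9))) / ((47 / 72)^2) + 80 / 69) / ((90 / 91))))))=-5892481504 / 4798845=-1227.90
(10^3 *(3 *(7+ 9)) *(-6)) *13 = -3744000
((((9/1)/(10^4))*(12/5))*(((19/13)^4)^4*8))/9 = 1730648481405727006086/2079426903697437003125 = 0.83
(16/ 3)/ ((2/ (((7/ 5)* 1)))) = 56/ 15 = 3.73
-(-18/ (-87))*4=-24/ 29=-0.83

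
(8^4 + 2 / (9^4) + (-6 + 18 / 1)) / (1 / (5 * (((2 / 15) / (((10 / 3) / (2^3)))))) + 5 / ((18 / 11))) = 43124144 / 38637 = 1116.14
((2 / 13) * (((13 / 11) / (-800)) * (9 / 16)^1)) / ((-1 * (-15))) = -3 / 352000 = -0.00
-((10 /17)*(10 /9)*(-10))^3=1000000000 /3581577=279.21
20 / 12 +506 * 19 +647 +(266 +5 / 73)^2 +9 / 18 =2591672065 / 31974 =81055.61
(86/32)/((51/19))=817/816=1.00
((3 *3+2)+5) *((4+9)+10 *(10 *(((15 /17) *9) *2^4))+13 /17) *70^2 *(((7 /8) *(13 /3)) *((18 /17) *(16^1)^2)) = 296198371123200 /289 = 1024907858557.79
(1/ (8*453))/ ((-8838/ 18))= -1/ 1779384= -0.00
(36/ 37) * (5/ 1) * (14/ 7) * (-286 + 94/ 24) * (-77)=211333.78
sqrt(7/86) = sqrt(602)/86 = 0.29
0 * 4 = 0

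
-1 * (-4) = 4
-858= -858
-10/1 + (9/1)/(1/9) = 71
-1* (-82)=82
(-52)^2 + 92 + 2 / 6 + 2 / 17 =2796.45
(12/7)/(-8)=-3/14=-0.21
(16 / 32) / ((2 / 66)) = 16.50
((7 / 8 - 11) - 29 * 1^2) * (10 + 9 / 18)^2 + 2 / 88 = -1518355 / 352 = -4313.51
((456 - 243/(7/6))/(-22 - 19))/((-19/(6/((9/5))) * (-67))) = -5780/365351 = -0.02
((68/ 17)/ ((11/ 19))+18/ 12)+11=19.41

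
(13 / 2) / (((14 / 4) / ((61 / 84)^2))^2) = 0.15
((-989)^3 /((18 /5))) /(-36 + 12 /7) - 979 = 6770685827 /864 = 7836441.93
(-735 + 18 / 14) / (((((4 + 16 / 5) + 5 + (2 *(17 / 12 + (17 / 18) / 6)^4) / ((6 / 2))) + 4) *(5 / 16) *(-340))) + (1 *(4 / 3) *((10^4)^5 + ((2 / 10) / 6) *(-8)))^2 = 5544029053835999999970431845046208000000145546426951936 / 311851634278275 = 17777777777777777777682960000000000000000.00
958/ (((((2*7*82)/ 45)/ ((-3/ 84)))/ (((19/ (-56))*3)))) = 1228635/ 900032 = 1.37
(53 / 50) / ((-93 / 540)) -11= -2659 / 155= -17.15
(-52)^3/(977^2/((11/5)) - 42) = -118976/367091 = -0.32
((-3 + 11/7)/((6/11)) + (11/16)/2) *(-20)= 45.51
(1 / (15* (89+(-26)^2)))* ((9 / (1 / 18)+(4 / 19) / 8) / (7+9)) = 6157 / 6976800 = 0.00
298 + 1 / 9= 2683 / 9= 298.11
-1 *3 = -3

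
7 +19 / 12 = 103 / 12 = 8.58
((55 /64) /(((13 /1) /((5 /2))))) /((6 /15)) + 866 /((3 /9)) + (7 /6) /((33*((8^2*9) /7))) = 7704940703 /2965248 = 2598.41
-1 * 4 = -4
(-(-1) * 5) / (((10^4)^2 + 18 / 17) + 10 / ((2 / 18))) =85 / 1700001548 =0.00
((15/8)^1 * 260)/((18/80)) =6500/3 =2166.67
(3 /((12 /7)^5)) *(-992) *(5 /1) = -2605085 /2592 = -1005.05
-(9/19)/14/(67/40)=-180/8911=-0.02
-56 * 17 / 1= -952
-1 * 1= -1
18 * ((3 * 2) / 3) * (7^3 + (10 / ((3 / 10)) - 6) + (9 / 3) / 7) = 93432 / 7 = 13347.43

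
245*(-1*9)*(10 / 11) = -22050 / 11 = -2004.55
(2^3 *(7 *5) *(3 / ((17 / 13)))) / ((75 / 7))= 59.95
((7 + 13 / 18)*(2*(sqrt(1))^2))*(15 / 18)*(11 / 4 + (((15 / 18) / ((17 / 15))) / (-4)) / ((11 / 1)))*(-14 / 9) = -6630995 / 121176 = -54.72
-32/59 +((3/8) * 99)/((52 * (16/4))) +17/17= 62451/98176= 0.64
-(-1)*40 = 40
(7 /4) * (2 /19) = 7 /38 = 0.18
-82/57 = -1.44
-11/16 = -0.69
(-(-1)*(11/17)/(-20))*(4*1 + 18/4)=-11/40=-0.28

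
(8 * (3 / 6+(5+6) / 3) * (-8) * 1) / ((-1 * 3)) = 800 / 9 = 88.89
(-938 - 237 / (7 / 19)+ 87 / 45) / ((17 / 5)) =-165832 / 357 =-464.52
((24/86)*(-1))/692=-0.00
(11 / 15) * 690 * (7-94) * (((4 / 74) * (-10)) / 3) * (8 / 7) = 9065.02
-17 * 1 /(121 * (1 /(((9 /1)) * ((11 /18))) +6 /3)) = -17 /264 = -0.06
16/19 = 0.84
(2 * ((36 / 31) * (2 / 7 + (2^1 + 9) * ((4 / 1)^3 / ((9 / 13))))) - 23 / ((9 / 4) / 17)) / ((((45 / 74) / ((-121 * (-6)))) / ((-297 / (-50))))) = 421014178904 / 27125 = 15521260.05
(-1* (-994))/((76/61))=797.82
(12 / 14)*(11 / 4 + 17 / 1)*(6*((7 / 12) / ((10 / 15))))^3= 313551 / 128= 2449.62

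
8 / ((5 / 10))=16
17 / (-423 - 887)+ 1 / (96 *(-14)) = -12079 / 880320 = -0.01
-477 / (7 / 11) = -5247 / 7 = -749.57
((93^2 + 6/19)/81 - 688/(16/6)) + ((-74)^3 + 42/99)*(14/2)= -16007589791/5643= -2836716.25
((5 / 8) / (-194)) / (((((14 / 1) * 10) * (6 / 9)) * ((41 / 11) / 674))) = -0.01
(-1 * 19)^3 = -6859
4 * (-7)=-28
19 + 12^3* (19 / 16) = 2071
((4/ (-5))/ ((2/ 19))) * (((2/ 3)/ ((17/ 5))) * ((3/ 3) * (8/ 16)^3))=-19/ 102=-0.19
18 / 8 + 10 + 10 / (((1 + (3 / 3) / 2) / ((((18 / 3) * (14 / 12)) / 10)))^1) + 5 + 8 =359 / 12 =29.92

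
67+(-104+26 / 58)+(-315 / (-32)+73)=42959 / 928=46.29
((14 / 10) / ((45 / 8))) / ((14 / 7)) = 28 / 225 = 0.12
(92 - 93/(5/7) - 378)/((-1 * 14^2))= 2081/980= 2.12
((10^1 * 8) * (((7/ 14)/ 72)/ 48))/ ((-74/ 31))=-155/ 31968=-0.00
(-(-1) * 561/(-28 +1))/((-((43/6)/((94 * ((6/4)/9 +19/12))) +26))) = 61523/77115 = 0.80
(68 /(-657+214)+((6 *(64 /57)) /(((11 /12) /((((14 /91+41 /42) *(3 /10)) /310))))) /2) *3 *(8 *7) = -23425476576 /932814025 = -25.11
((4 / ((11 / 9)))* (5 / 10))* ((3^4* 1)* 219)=319302 / 11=29027.45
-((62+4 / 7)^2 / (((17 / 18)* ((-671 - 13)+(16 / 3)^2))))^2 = -60367958381124 / 1509642255625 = -39.99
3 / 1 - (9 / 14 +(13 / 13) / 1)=19 / 14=1.36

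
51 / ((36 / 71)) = 1207 / 12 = 100.58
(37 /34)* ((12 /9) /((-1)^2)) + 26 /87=2588 /1479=1.75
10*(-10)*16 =-1600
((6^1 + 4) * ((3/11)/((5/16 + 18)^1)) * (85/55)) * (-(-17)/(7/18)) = 2496960/248171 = 10.06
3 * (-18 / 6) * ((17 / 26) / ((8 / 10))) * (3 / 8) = -2.76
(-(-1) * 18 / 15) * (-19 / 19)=-6 / 5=-1.20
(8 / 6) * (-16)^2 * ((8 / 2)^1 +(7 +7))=6144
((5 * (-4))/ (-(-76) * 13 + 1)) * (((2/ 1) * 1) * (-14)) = 560/ 989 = 0.57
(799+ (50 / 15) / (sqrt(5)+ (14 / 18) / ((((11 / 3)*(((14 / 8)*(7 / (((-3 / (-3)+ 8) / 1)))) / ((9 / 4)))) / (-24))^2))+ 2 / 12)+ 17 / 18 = 800.15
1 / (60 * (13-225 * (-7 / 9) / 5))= 1 / 2880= 0.00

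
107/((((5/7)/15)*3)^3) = 36701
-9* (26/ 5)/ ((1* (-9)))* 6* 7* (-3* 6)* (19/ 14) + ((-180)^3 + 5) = -29186651/ 5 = -5837330.20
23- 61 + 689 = 651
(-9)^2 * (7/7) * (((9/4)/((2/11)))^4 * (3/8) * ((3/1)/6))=23342483043/65536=356178.02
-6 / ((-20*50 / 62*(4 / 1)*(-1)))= -93 / 1000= -0.09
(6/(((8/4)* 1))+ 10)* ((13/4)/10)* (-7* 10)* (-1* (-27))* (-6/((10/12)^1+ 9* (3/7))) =2012283/197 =10214.63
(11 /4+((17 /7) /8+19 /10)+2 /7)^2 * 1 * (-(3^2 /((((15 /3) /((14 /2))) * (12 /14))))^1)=-6456267 /16000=-403.52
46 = 46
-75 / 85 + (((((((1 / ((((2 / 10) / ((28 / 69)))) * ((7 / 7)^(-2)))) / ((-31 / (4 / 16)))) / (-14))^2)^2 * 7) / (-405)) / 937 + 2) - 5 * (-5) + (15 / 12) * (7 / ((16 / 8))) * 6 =22630789916600587740713 / 432152124214782355344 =52.37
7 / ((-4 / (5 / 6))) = -35 / 24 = -1.46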